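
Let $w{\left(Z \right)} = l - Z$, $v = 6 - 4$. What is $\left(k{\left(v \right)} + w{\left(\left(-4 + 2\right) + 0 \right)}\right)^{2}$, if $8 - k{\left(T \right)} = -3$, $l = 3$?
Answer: $256$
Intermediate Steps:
$v = 2$ ($v = 6 - 4 = 2$)
$k{\left(T \right)} = 11$ ($k{\left(T \right)} = 8 - -3 = 8 + 3 = 11$)
$w{\left(Z \right)} = 3 - Z$
$\left(k{\left(v \right)} + w{\left(\left(-4 + 2\right) + 0 \right)}\right)^{2} = \left(11 + \left(3 - \left(\left(-4 + 2\right) + 0\right)\right)\right)^{2} = \left(11 + \left(3 - \left(-2 + 0\right)\right)\right)^{2} = \left(11 + \left(3 - -2\right)\right)^{2} = \left(11 + \left(3 + 2\right)\right)^{2} = \left(11 + 5\right)^{2} = 16^{2} = 256$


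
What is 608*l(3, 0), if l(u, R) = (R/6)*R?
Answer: 0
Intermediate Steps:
l(u, R) = R**2/6 (l(u, R) = (R*(1/6))*R = (R/6)*R = R**2/6)
608*l(3, 0) = 608*((1/6)*0**2) = 608*((1/6)*0) = 608*0 = 0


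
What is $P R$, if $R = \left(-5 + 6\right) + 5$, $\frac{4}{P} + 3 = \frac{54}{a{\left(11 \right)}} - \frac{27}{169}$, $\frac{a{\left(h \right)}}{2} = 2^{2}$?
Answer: $\frac{5408}{809} \approx 6.6848$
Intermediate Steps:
$a{\left(h \right)} = 8$ ($a{\left(h \right)} = 2 \cdot 2^{2} = 2 \cdot 4 = 8$)
$P = \frac{2704}{2427}$ ($P = \frac{4}{-3 + \left(\frac{54}{8} - \frac{27}{169}\right)} = \frac{4}{-3 + \left(54 \cdot \frac{1}{8} - \frac{27}{169}\right)} = \frac{4}{-3 + \left(\frac{27}{4} - \frac{27}{169}\right)} = \frac{4}{-3 + \frac{4455}{676}} = \frac{4}{\frac{2427}{676}} = 4 \cdot \frac{676}{2427} = \frac{2704}{2427} \approx 1.1141$)
$R = 6$ ($R = 1 + 5 = 6$)
$P R = \frac{2704}{2427} \cdot 6 = \frac{5408}{809}$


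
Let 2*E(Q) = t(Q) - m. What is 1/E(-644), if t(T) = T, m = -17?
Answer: -2/627 ≈ -0.0031898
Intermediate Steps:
E(Q) = 17/2 + Q/2 (E(Q) = (Q - 1*(-17))/2 = (Q + 17)/2 = (17 + Q)/2 = 17/2 + Q/2)
1/E(-644) = 1/(17/2 + (1/2)*(-644)) = 1/(17/2 - 322) = 1/(-627/2) = -2/627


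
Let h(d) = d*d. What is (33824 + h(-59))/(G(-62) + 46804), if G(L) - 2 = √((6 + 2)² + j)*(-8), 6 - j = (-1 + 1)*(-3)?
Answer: 873048915/1095398578 + 74610*√70/547699289 ≈ 0.79815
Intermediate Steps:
j = 6 (j = 6 - (-1 + 1)*(-3) = 6 - 0*(-3) = 6 - 1*0 = 6 + 0 = 6)
h(d) = d²
G(L) = 2 - 8*√70 (G(L) = 2 + √((6 + 2)² + 6)*(-8) = 2 + √(8² + 6)*(-8) = 2 + √(64 + 6)*(-8) = 2 + √70*(-8) = 2 - 8*√70)
(33824 + h(-59))/(G(-62) + 46804) = (33824 + (-59)²)/((2 - 8*√70) + 46804) = (33824 + 3481)/(46806 - 8*√70) = 37305/(46806 - 8*√70)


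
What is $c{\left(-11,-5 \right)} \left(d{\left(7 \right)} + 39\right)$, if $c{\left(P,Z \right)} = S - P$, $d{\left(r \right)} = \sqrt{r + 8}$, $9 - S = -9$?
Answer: $1131 + 29 \sqrt{15} \approx 1243.3$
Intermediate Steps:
$S = 18$ ($S = 9 - -9 = 9 + 9 = 18$)
$d{\left(r \right)} = \sqrt{8 + r}$
$c{\left(P,Z \right)} = 18 - P$
$c{\left(-11,-5 \right)} \left(d{\left(7 \right)} + 39\right) = \left(18 - -11\right) \left(\sqrt{8 + 7} + 39\right) = \left(18 + 11\right) \left(\sqrt{15} + 39\right) = 29 \left(39 + \sqrt{15}\right) = 1131 + 29 \sqrt{15}$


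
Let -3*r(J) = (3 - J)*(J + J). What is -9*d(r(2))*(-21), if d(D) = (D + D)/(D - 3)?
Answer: 1512/13 ≈ 116.31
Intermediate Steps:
r(J) = -2*J*(3 - J)/3 (r(J) = -(3 - J)*(J + J)/3 = -(3 - J)*2*J/3 = -2*J*(3 - J)/3)
d(D) = 2*D/(-3 + D) (d(D) = (2*D)/(-3 + D) = 2*D/(-3 + D))
-9*d(r(2))*(-21) = -18*(⅔)*2*(-3 + 2)/(-3 + (⅔)*2*(-3 + 2))*(-21) = -18*(⅔)*2*(-1)/(-3 + (⅔)*2*(-1))*(-21) = -18*(-4)/(3*(-3 - 4/3))*(-21) = -18*(-4)/(3*(-13/3))*(-21) = -18*(-4)*(-3)/(3*13)*(-21) = -9*8/13*(-21) = -72/13*(-21) = 1512/13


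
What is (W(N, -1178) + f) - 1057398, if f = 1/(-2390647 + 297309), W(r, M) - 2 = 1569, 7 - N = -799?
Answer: -2210202780527/2093338 ≈ -1.0558e+6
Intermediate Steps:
N = 806 (N = 7 - 1*(-799) = 7 + 799 = 806)
W(r, M) = 1571 (W(r, M) = 2 + 1569 = 1571)
f = -1/2093338 (f = 1/(-2093338) = -1/2093338 ≈ -4.7771e-7)
(W(N, -1178) + f) - 1057398 = (1571 - 1/2093338) - 1057398 = 3288633997/2093338 - 1057398 = -2210202780527/2093338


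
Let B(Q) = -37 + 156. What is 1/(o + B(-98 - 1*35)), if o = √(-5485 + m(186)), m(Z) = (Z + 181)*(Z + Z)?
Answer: -119/116878 + √131039/116878 ≈ 0.0020790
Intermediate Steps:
B(Q) = 119
m(Z) = 2*Z*(181 + Z) (m(Z) = (181 + Z)*(2*Z) = 2*Z*(181 + Z))
o = √131039 (o = √(-5485 + 2*186*(181 + 186)) = √(-5485 + 2*186*367) = √(-5485 + 136524) = √131039 ≈ 361.99)
1/(o + B(-98 - 1*35)) = 1/(√131039 + 119) = 1/(119 + √131039)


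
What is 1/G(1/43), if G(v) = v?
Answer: 43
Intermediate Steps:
1/G(1/43) = 1/(1/43) = 43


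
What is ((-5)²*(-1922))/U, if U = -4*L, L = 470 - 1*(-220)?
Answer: 4805/276 ≈ 17.409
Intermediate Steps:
L = 690 (L = 470 + 220 = 690)
U = -2760 (U = -4*690 = -2760)
((-5)²*(-1922))/U = ((-5)²*(-1922))/(-2760) = (25*(-1922))*(-1/2760) = -48050*(-1/2760) = 4805/276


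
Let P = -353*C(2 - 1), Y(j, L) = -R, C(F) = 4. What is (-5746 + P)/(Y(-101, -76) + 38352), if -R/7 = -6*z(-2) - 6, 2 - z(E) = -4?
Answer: -1193/6343 ≈ -0.18808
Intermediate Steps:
z(E) = 6 (z(E) = 2 - 1*(-4) = 2 + 4 = 6)
R = 294 (R = -7*(-6*6 - 6) = -7*(-36 - 6) = -7*(-42) = 294)
Y(j, L) = -294 (Y(j, L) = -1*294 = -294)
P = -1412 (P = -353*4 = -1412)
(-5746 + P)/(Y(-101, -76) + 38352) = (-5746 - 1412)/(-294 + 38352) = -7158/38058 = -7158*1/38058 = -1193/6343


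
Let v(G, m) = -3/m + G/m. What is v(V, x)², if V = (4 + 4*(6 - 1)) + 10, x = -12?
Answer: 961/144 ≈ 6.6736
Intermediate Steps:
V = 34 (V = (4 + 4*5) + 10 = (4 + 20) + 10 = 24 + 10 = 34)
v(V, x)² = ((-3 + 34)/(-12))² = (-1/12*31)² = (-31/12)² = 961/144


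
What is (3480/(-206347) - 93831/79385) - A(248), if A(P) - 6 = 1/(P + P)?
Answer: -58506260641187/8124904871120 ≈ -7.2009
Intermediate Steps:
A(P) = 6 + 1/(2*P) (A(P) = 6 + 1/(P + P) = 6 + 1/(2*P))
(3480/(-206347) - 93831/79385) - A(248) = (3480/(-206347) - 93831/79385) - (6 + (½)/248) = (3480*(-1/206347) - 93831*1/79385) - (6 + (½)*(1/248)) = (-3480/206347 - 93831/79385) - (6 + 1/496) = -19638005157/16380856595 - 1*2977/496 = -19638005157/16380856595 - 2977/496 = -58506260641187/8124904871120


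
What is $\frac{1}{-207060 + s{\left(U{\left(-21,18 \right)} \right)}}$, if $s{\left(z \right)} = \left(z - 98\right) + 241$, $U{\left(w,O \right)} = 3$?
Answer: $- \frac{1}{206914} \approx -4.8329 \cdot 10^{-6}$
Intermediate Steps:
$s{\left(z \right)} = 143 + z$ ($s{\left(z \right)} = \left(-98 + z\right) + 241 = 143 + z$)
$\frac{1}{-207060 + s{\left(U{\left(-21,18 \right)} \right)}} = \frac{1}{-207060 + \left(143 + 3\right)} = \frac{1}{-207060 + 146} = \frac{1}{-206914} = - \frac{1}{206914}$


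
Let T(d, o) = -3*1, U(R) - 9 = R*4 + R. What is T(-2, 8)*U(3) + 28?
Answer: -44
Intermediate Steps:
U(R) = 9 + 5*R (U(R) = 9 + (R*4 + R) = 9 + (4*R + R) = 9 + 5*R)
T(d, o) = -3
T(-2, 8)*U(3) + 28 = -3*(9 + 5*3) + 28 = -3*(9 + 15) + 28 = -3*24 + 28 = -72 + 28 = -44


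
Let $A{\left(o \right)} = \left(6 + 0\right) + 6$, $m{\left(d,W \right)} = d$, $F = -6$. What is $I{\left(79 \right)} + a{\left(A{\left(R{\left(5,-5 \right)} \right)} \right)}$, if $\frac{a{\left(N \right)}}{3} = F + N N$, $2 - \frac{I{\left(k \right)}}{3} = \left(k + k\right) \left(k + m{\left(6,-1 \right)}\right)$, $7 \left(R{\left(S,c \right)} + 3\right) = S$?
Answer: $-39870$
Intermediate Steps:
$R{\left(S,c \right)} = -3 + \frac{S}{7}$
$A{\left(o \right)} = 12$ ($A{\left(o \right)} = 6 + 6 = 12$)
$I{\left(k \right)} = 6 - 6 k \left(6 + k\right)$ ($I{\left(k \right)} = 6 - 3 \left(k + k\right) \left(k + 6\right) = 6 - 3 \cdot 2 k \left(6 + k\right) = 6 - 6 k \left(6 + k\right)$)
$a{\left(N \right)} = -18 + 3 N^{2}$ ($a{\left(N \right)} = 3 \left(-6 + N N\right) = 3 \left(-6 + N^{2}\right) = -18 + 3 N^{2}$)
$I{\left(79 \right)} + a{\left(A{\left(R{\left(5,-5 \right)} \right)} \right)} = \left(6 - 2844 - 6 \cdot 79^{2}\right) - \left(18 - 3 \cdot 12^{2}\right) = \left(6 - 2844 - 37446\right) + \left(-18 + 3 \cdot 144\right) = \left(6 - 2844 - 37446\right) + \left(-18 + 432\right) = -40284 + 414 = -39870$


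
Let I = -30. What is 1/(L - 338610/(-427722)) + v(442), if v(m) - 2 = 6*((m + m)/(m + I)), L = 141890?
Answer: 15496139643741/1041841793095 ≈ 14.874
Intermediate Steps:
v(m) = 2 + 12*m/(-30 + m) (v(m) = 2 + 6*((m + m)/(m - 30)) = 2 + 6*((2*m)/(-30 + m)) = 2 + 6*(2*m/(-30 + m)) = 2 + 12*m/(-30 + m))
1/(L - 338610/(-427722)) + v(442) = 1/(141890 - 338610/(-427722)) + 2*(-30 + 7*442)/(-30 + 442) = 1/(141890 - 338610*(-1/427722)) + 2*(-30 + 3094)/412 = 1/(141890 + 56435/71287) + 2*(1/412)*3064 = 1/(10114968865/71287) + 1532/103 = 71287/10114968865 + 1532/103 = 15496139643741/1041841793095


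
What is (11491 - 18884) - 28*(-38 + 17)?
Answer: -6805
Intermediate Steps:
(11491 - 18884) - 28*(-38 + 17) = -7393 - 28*(-21) = -7393 + 588 = -6805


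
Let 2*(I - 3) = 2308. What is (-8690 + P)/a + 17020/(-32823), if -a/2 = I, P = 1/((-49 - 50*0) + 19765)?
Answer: 1615710350539/499159317384 ≈ 3.2369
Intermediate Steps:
P = 1/19716 (P = 1/((-49 + 0) + 19765) = 1/(-49 + 19765) = 1/19716 ≈ 5.0720e-5)
I = 1157 (I = 3 + (½)*2308 = 3 + 1154 = 1157)
a = -2314 (a = -2*1157 = -2314)
(-8690 + P)/a + 17020/(-32823) = (-8690 + 1/19716)/(-2314) + 17020/(-32823) = -171332039/19716*(-1/2314) + 17020*(-1/32823) = 171332039/45622824 - 17020/32823 = 1615710350539/499159317384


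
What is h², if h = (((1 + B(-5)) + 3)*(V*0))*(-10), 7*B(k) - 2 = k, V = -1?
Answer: 0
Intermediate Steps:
B(k) = 2/7 + k/7
h = 0 (h = (((1 + (2/7 + (⅐)*(-5))) + 3)*(-1*0))*(-10) = (((1 + (2/7 - 5/7)) + 3)*0)*(-10) = (((1 - 3/7) + 3)*0)*(-10) = ((4/7 + 3)*0)*(-10) = ((25/7)*0)*(-10) = 0*(-10) = 0)
h² = 0² = 0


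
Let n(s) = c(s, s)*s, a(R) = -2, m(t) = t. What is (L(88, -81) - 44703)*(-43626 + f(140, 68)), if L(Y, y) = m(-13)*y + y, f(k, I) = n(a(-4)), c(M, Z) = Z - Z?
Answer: 1907808606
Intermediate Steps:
c(M, Z) = 0
n(s) = 0 (n(s) = 0*s = 0)
f(k, I) = 0
L(Y, y) = -12*y (L(Y, y) = -13*y + y = -12*y)
(L(88, -81) - 44703)*(-43626 + f(140, 68)) = (-12*(-81) - 44703)*(-43626 + 0) = (972 - 44703)*(-43626) = -43731*(-43626) = 1907808606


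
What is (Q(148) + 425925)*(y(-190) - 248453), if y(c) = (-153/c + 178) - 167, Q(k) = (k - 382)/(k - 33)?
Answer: -2312097306026607/21850 ≈ -1.0582e+11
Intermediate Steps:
Q(k) = (-382 + k)/(-33 + k)
y(c) = 11 - 153/c (y(c) = (178 - 153/c) - 167 = 11 - 153/c)
(Q(148) + 425925)*(y(-190) - 248453) = ((-382 + 148)/(-33 + 148) + 425925)*((11 - 153/(-190)) - 248453) = (-234/115 + 425925)*((11 - 153*(-1/190)) - 248453) = ((1/115)*(-234) + 425925)*((11 + 153/190) - 248453) = (-234/115 + 425925)*(2243/190 - 248453) = (48981141/115)*(-47203827/190) = -2312097306026607/21850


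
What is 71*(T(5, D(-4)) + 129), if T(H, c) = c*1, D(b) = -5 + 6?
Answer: 9230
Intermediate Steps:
D(b) = 1
T(H, c) = c
71*(T(5, D(-4)) + 129) = 71*(1 + 129) = 71*130 = 9230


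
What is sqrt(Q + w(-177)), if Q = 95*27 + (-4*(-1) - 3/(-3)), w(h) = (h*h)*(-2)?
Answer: 2*I*sqrt(15022) ≈ 245.13*I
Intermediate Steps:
w(h) = -2*h**2 (w(h) = h**2*(-2) = -2*h**2)
Q = 2570 (Q = 2565 + (4 - 3*(-1/3)) = 2565 + (4 + 1) = 2565 + 5 = 2570)
sqrt(Q + w(-177)) = sqrt(2570 - 2*(-177)**2) = sqrt(2570 - 2*31329) = sqrt(2570 - 62658) = sqrt(-60088) = 2*I*sqrt(15022)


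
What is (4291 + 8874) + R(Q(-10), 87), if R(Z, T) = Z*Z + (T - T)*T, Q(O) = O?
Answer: 13265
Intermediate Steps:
R(Z, T) = Z² (R(Z, T) = Z² + 0*T = Z² + 0 = Z²)
(4291 + 8874) + R(Q(-10), 87) = (4291 + 8874) + (-10)² = 13165 + 100 = 13265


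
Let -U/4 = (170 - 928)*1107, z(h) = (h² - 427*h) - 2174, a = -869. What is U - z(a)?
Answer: 2232374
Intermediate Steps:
z(h) = -2174 + h² - 427*h
U = 3356424 (U = -4*(170 - 928)*1107 = -(-3032)*1107 = -4*(-839106) = 3356424)
U - z(a) = 3356424 - (-2174 + (-869)² - 427*(-869)) = 3356424 - (-2174 + 755161 + 371063) = 3356424 - 1*1124050 = 3356424 - 1124050 = 2232374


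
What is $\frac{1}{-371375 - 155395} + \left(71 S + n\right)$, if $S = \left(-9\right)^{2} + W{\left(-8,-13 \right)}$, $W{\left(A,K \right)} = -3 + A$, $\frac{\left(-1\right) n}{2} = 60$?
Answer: $\frac{2554834499}{526770} \approx 4850.0$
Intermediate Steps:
$n = -120$ ($n = \left(-2\right) 60 = -120$)
$S = 70$ ($S = \left(-9\right)^{2} - 11 = 81 - 11 = 70$)
$\frac{1}{-371375 - 155395} + \left(71 S + n\right) = \frac{1}{-371375 - 155395} + \left(71 \cdot 70 - 120\right) = \frac{1}{-526770} + \left(4970 - 120\right) = - \frac{1}{526770} + 4850 = \frac{2554834499}{526770}$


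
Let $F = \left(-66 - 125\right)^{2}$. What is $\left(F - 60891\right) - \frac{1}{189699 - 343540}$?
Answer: $- \frac{3755258809}{153841} \approx -24410.0$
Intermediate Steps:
$F = 36481$ ($F = \left(-191\right)^{2} = 36481$)
$\left(F - 60891\right) - \frac{1}{189699 - 343540} = \left(36481 - 60891\right) - \frac{1}{189699 - 343540} = -24410 - \frac{1}{-153841} = -24410 - - \frac{1}{153841} = -24410 + \frac{1}{153841} = - \frac{3755258809}{153841}$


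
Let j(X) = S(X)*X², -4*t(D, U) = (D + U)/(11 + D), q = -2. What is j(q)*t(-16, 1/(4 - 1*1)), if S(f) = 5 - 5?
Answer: 0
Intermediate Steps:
S(f) = 0
t(D, U) = -(D + U)/(4*(11 + D))
j(X) = 0 (j(X) = 0*X² = 0)
j(q)*t(-16, 1/(4 - 1*1)) = 0*((-1*(-16) - 1/(4 - 1*1))/(4*(11 - 16))) = 0*((¼)*(16 - 1/(4 - 1))/(-5)) = 0*((¼)*(-⅕)*(16 - 1/3)) = 0*((¼)*(-⅕)*(16 - 1*⅓)) = 0*((¼)*(-⅕)*(16 - ⅓)) = 0*((¼)*(-⅕)*(47/3)) = 0*(-47/60) = 0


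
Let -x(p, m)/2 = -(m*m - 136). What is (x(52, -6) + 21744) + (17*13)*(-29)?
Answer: 15135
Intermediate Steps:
x(p, m) = -272 + 2*m² (x(p, m) = -(-2)*(m*m - 136) = -(-2)*(m² - 136) = -(-2)*(-136 + m²) = -2*(136 - m²) = -272 + 2*m²)
(x(52, -6) + 21744) + (17*13)*(-29) = ((-272 + 2*(-6)²) + 21744) + (17*13)*(-29) = ((-272 + 2*36) + 21744) + 221*(-29) = ((-272 + 72) + 21744) - 6409 = (-200 + 21744) - 6409 = 21544 - 6409 = 15135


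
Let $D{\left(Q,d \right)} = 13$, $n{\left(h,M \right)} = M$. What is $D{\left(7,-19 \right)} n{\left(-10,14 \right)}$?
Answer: $182$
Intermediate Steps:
$D{\left(7,-19 \right)} n{\left(-10,14 \right)} = 13 \cdot 14 = 182$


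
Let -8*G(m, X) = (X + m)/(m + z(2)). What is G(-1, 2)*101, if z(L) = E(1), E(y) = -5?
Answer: 101/48 ≈ 2.1042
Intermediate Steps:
z(L) = -5
G(m, X) = -(X + m)/(8*(-5 + m)) (G(m, X) = -(X + m)/(8*(m - 5)) = -(X + m)/(8*(-5 + m)))
G(-1, 2)*101 = ((-1*2 - 1*(-1))/(8*(-5 - 1)))*101 = ((⅛)*(-2 + 1)/(-6))*101 = ((⅛)*(-⅙)*(-1))*101 = (1/48)*101 = 101/48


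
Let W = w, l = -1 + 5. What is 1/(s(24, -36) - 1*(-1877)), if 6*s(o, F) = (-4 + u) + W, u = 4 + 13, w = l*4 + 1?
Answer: 1/1882 ≈ 0.00053135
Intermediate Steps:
l = 4
w = 17 (w = 4*4 + 1 = 16 + 1 = 17)
W = 17
u = 17
s(o, F) = 5 (s(o, F) = ((-4 + 17) + 17)/6 = (13 + 17)/6 = (⅙)*30 = 5)
1/(s(24, -36) - 1*(-1877)) = 1/(5 - 1*(-1877)) = 1/(5 + 1877) = 1/1882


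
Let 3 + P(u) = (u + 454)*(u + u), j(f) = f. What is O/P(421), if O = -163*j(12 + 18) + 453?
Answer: -4437/736747 ≈ -0.0060224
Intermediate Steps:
P(u) = -3 + 2*u*(454 + u) (P(u) = -3 + (u + 454)*(u + u) = -3 + (454 + u)*(2*u) = -3 + 2*u*(454 + u))
O = -4437 (O = -163*(12 + 18) + 453 = -163*30 + 453 = -4890 + 453 = -4437)
O/P(421) = -4437/(-3 + 2*421**2 + 908*421) = -4437/(-3 + 2*177241 + 382268) = -4437/(-3 + 354482 + 382268) = -4437/736747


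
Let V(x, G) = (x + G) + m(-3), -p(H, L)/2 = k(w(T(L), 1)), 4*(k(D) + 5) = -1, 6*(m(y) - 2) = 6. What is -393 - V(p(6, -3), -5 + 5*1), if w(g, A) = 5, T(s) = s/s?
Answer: -813/2 ≈ -406.50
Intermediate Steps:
m(y) = 3 (m(y) = 2 + (⅙)*6 = 2 + 1 = 3)
T(s) = 1
k(D) = -21/4 (k(D) = -5 + (¼)*(-1) = -5 - ¼ = -21/4)
p(H, L) = 21/2 (p(H, L) = -2*(-21/4) = 21/2)
V(x, G) = 3 + G + x (V(x, G) = (x + G) + 3 = (G + x) + 3 = 3 + G + x)
-393 - V(p(6, -3), -5 + 5*1) = -393 - (3 + (-5 + 5*1) + 21/2) = -393 - (3 + (-5 + 5) + 21/2) = -393 - (3 + 0 + 21/2) = -393 - 1*27/2 = -393 - 27/2 = -813/2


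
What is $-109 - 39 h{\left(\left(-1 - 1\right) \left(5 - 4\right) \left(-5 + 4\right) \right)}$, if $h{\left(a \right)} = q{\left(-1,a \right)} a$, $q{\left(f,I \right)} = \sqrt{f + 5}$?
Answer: $-265$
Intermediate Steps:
$q{\left(f,I \right)} = \sqrt{5 + f}$
$h{\left(a \right)} = 2 a$ ($h{\left(a \right)} = \sqrt{5 - 1} a = \sqrt{4} a = 2 a$)
$-109 - 39 h{\left(\left(-1 - 1\right) \left(5 - 4\right) \left(-5 + 4\right) \right)} = -109 - 39 \cdot 2 \left(-1 - 1\right) \left(5 - 4\right) \left(-5 + 4\right) = -109 - 39 \cdot 2 \left(-2\right) 1 \left(-1\right) = -109 - 39 \cdot 2 \left(\left(-2\right) \left(-1\right)\right) = -109 - 39 \cdot 2 \cdot 2 = -109 - 156 = -265$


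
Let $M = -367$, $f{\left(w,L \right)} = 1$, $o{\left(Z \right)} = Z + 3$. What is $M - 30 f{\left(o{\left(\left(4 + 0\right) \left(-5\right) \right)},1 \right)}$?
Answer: $-397$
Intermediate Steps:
$o{\left(Z \right)} = 3 + Z$
$M - 30 f{\left(o{\left(\left(4 + 0\right) \left(-5\right) \right)},1 \right)} = -367 - 30 \cdot 1 = -367 - 30 = -397$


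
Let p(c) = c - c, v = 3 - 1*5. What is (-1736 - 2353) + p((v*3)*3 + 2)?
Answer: -4089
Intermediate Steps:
v = -2 (v = 3 - 5 = -2)
p(c) = 0
(-1736 - 2353) + p((v*3)*3 + 2) = (-1736 - 2353) + 0 = -4089 + 0 = -4089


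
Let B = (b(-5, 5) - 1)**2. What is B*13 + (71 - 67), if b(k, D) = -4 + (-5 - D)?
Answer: 2929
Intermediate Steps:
b(k, D) = -9 - D
B = 225 (B = ((-9 - 1*5) - 1)**2 = ((-9 - 5) - 1)**2 = (-14 - 1)**2 = (-15)**2 = 225)
B*13 + (71 - 67) = 225*13 + (71 - 67) = 2925 + 4 = 2929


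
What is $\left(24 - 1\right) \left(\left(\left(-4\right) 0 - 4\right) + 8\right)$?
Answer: $92$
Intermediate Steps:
$\left(24 - 1\right) \left(\left(\left(-4\right) 0 - 4\right) + 8\right) = \left(24 - 1\right) \left(\left(0 - 4\right) + 8\right) = 23 \left(-4 + 8\right) = 23 \cdot 4 = 92$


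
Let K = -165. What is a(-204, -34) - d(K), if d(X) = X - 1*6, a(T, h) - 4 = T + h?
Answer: -63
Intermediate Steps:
a(T, h) = 4 + T + h (a(T, h) = 4 + (T + h) = 4 + T + h)
d(X) = -6 + X (d(X) = X - 6 = -6 + X)
a(-204, -34) - d(K) = (4 - 204 - 34) - (-6 - 165) = -234 - 1*(-171) = -234 + 171 = -63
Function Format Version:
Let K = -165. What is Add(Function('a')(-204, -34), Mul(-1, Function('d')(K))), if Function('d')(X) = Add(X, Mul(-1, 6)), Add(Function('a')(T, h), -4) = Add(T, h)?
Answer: -63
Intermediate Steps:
Function('a')(T, h) = Add(4, T, h) (Function('a')(T, h) = Add(4, Add(T, h)) = Add(4, T, h))
Function('d')(X) = Add(-6, X) (Function('d')(X) = Add(X, -6) = Add(-6, X))
Add(Function('a')(-204, -34), Mul(-1, Function('d')(K))) = Add(Add(4, -204, -34), Mul(-1, Add(-6, -165))) = Add(-234, Mul(-1, -171)) = Add(-234, 171) = -63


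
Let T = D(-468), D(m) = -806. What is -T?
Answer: 806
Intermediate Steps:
T = -806
-T = -1*(-806) = 806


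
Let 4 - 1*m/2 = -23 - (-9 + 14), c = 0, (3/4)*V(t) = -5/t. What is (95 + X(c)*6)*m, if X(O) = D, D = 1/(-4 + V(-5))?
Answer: 5936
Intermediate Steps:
V(t) = -20/(3*t) (V(t) = 4*(-5/t)/3 = -20/(3*t))
D = -3/8 (D = 1/(-4 - 20/3/(-5)) = 1/(-4 - 20/3*(-⅕)) = 1/(-4 + 4/3) = 1/(-8/3) = -3/8 ≈ -0.37500)
X(O) = -3/8
m = 64 (m = 8 - 2*(-23 - (-9 + 14)) = 8 - 2*(-23 - 1*5) = 8 - 2*(-23 - 5) = 8 - 2*(-28) = 8 + 56 = 64)
(95 + X(c)*6)*m = (95 - 3/8*6)*64 = (95 - 9/4)*64 = (371/4)*64 = 5936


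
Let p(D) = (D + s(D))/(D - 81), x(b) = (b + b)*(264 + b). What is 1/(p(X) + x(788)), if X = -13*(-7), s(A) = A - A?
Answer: 10/16579611 ≈ 6.0315e-7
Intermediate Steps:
s(A) = 0
x(b) = 2*b*(264 + b) (x(b) = (2*b)*(264 + b) = 2*b*(264 + b))
X = 91
p(D) = D/(-81 + D) (p(D) = (D + 0)/(D - 81) = D/(-81 + D))
1/(p(X) + x(788)) = 1/(91/(-81 + 91) + 2*788*(264 + 788)) = 1/(91/10 + 2*788*1052) = 1/(91*(1/10) + 1657952) = 1/(91/10 + 1657952) = 1/(16579611/10) = 10/16579611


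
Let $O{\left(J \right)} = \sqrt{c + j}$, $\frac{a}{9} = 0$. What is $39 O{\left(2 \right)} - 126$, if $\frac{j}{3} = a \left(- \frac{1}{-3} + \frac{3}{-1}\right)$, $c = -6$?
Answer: $-126 + 39 i \sqrt{6} \approx -126.0 + 95.53 i$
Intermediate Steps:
$a = 0$ ($a = 9 \cdot 0 = 0$)
$j = 0$ ($j = 3 \cdot 0 \left(- \frac{1}{-3} + \frac{3}{-1}\right) = 3 \cdot 0 \left(\left(-1\right) \left(- \frac{1}{3}\right) + 3 \left(-1\right)\right) = 3 \cdot 0 \left(\frac{1}{3} - 3\right) = 3 \cdot 0 \left(- \frac{8}{3}\right) = 3 \cdot 0 = 0$)
$O{\left(J \right)} = i \sqrt{6}$ ($O{\left(J \right)} = \sqrt{-6 + 0} = \sqrt{-6} = i \sqrt{6}$)
$39 O{\left(2 \right)} - 126 = 39 i \sqrt{6} - 126 = -126 + 39 i \sqrt{6}$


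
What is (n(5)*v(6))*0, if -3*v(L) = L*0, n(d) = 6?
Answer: 0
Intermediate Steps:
v(L) = 0 (v(L) = -L*0/3 = -⅓*0 = 0)
(n(5)*v(6))*0 = (6*0)*0 = 0*0 = 0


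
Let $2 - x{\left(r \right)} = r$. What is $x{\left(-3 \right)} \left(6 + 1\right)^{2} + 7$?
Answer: $252$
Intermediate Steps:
$x{\left(r \right)} = 2 - r$
$x{\left(-3 \right)} \left(6 + 1\right)^{2} + 7 = \left(2 - -3\right) \left(6 + 1\right)^{2} + 7 = \left(2 + 3\right) 7^{2} + 7 = 5 \cdot 49 + 7 = 245 + 7 = 252$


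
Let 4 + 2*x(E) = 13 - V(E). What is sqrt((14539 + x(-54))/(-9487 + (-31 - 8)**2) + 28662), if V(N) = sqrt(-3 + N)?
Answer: sqrt(1818693151751 + 3983*I*sqrt(57))/7966 ≈ 169.29 + 1.3996e-6*I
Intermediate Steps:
x(E) = 9/2 - sqrt(-3 + E)/2 (x(E) = -2 + (13 - sqrt(-3 + E))/2 = -2 + (13/2 - sqrt(-3 + E)/2) = 9/2 - sqrt(-3 + E)/2)
sqrt((14539 + x(-54))/(-9487 + (-31 - 8)**2) + 28662) = sqrt((14539 + (9/2 - sqrt(-3 - 54)/2))/(-9487 + (-31 - 8)**2) + 28662) = sqrt((14539 + (9/2 - I*sqrt(57)/2))/(-9487 + (-39)**2) + 28662) = sqrt((14539 + (9/2 - I*sqrt(57)/2))/(-9487 + 1521) + 28662) = sqrt((14539 + (9/2 - I*sqrt(57)/2))/(-7966) + 28662) = sqrt((29087/2 - I*sqrt(57)/2)*(-1/7966) + 28662) = sqrt((-29087/15932 + I*sqrt(57)/15932) + 28662) = sqrt(456613897/15932 + I*sqrt(57)/15932)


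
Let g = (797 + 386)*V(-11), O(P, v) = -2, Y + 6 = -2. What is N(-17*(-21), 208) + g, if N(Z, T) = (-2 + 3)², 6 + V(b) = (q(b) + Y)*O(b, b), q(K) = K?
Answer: 37857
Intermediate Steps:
Y = -8 (Y = -6 - 2 = -8)
V(b) = 10 - 2*b (V(b) = -6 + (b - 8)*(-2) = -6 + (-8 + b)*(-2) = -6 + (16 - 2*b) = 10 - 2*b)
N(Z, T) = 1 (N(Z, T) = 1² = 1)
g = 37856 (g = (797 + 386)*(10 - 2*(-11)) = 1183*(10 + 22) = 1183*32 = 37856)
N(-17*(-21), 208) + g = 1 + 37856 = 37857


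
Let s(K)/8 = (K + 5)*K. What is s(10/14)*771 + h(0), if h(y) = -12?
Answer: 1233012/49 ≈ 25164.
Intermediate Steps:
s(K) = 8*K*(5 + K) (s(K) = 8*((K + 5)*K) = 8*((5 + K)*K) = 8*(K*(5 + K)) = 8*K*(5 + K))
s(10/14)*771 + h(0) = (8*(10/14)*(5 + 10/14))*771 - 12 = (8*(10*(1/14))*(5 + 10*(1/14)))*771 - 12 = (8*(5/7)*(5 + 5/7))*771 - 12 = (8*(5/7)*(40/7))*771 - 12 = (1600/49)*771 - 12 = 1233600/49 - 12 = 1233012/49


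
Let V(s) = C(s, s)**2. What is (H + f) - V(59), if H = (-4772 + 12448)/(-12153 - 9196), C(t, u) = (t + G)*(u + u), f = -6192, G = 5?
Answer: -1217723398380/21349 ≈ -5.7039e+7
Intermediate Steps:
C(t, u) = 2*u*(5 + t) (C(t, u) = (t + 5)*(u + u) = (5 + t)*(2*u) = 2*u*(5 + t))
V(s) = 4*s**2*(5 + s)**2 (V(s) = (2*s*(5 + s))**2 = 4*s**2*(5 + s)**2)
H = -7676/21349 (H = 7676/(-21349) = 7676*(-1/21349) = -7676/21349 ≈ -0.35955)
(H + f) - V(59) = (-7676/21349 - 6192) - 4*59**2*(5 + 59)**2 = -132200684/21349 - 4*3481*64**2 = -132200684/21349 - 4*3481*4096 = -132200684/21349 - 1*57032704 = -132200684/21349 - 57032704 = -1217723398380/21349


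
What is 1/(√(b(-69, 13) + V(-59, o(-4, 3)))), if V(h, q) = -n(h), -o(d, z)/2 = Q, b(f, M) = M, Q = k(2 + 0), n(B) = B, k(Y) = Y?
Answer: √2/12 ≈ 0.11785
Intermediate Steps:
Q = 2 (Q = 2 + 0 = 2)
o(d, z) = -4 (o(d, z) = -2*2 = -4)
V(h, q) = -h
1/(√(b(-69, 13) + V(-59, o(-4, 3)))) = 1/(√(13 - 1*(-59))) = 1/(√(13 + 59)) = 1/(√72) = 1/(6*√2) = √2/12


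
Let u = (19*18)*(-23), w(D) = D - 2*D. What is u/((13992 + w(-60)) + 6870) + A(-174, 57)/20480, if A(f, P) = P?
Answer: -26650521/71413760 ≈ -0.37318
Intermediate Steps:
w(D) = -D
u = -7866 (u = 342*(-23) = -7866)
u/((13992 + w(-60)) + 6870) + A(-174, 57)/20480 = -7866/((13992 - 1*(-60)) + 6870) + 57/20480 = -7866/((13992 + 60) + 6870) + 57*(1/20480) = -7866/(14052 + 6870) + 57/20480 = -7866/20922 + 57/20480 = -7866*1/20922 + 57/20480 = -1311/3487 + 57/20480 = -26650521/71413760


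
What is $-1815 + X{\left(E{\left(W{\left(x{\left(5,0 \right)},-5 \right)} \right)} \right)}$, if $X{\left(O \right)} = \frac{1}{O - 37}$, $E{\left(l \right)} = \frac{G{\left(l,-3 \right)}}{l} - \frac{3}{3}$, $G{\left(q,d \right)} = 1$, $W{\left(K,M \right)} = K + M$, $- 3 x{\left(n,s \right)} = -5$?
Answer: $- \frac{695155}{383} \approx -1815.0$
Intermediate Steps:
$x{\left(n,s \right)} = \frac{5}{3}$ ($x{\left(n,s \right)} = \left(- \frac{1}{3}\right) \left(-5\right) = \frac{5}{3}$)
$E{\left(l \right)} = -1 + \frac{1}{l}$ ($E{\left(l \right)} = 1 \frac{1}{l} - \frac{3}{3} = \frac{1}{l} - 1 = -1 + \frac{1}{l}$)
$X{\left(O \right)} = \frac{1}{-37 + O}$
$-1815 + X{\left(E{\left(W{\left(x{\left(5,0 \right)},-5 \right)} \right)} \right)} = -1815 + \frac{1}{-37 + \frac{1 - \left(\frac{5}{3} - 5\right)}{\frac{5}{3} - 5}} = -1815 + \frac{1}{-37 + \frac{1 - - \frac{10}{3}}{- \frac{10}{3}}} = -1815 + \frac{1}{-37 - \frac{3 \left(1 + \frac{10}{3}\right)}{10}} = -1815 + \frac{1}{-37 - \frac{13}{10}} = -1815 + \frac{1}{- \frac{383}{10}} = -1815 - \frac{10}{383} = - \frac{695155}{383}$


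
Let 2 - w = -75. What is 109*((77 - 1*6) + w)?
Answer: 16132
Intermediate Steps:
w = 77 (w = 2 - 1*(-75) = 2 + 75 = 77)
109*((77 - 1*6) + w) = 109*((77 - 1*6) + 77) = 109*((77 - 6) + 77) = 109*(71 + 77) = 109*148 = 16132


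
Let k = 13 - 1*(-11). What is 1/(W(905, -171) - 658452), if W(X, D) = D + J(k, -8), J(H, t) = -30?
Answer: -1/658653 ≈ -1.5183e-6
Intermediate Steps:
k = 24 (k = 13 + 11 = 24)
W(X, D) = -30 + D (W(X, D) = D - 30 = -30 + D)
1/(W(905, -171) - 658452) = 1/((-30 - 171) - 658452) = 1/(-201 - 658452) = 1/(-658653) = -1/658653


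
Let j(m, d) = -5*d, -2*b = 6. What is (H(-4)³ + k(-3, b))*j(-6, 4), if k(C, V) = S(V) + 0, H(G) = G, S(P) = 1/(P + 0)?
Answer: 3860/3 ≈ 1286.7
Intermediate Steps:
S(P) = 1/P
b = -3 (b = -½*6 = -3)
k(C, V) = 1/V (k(C, V) = 1/V + 0 = 1/V)
(H(-4)³ + k(-3, b))*j(-6, 4) = ((-4)³ + 1/(-3))*(-5*4) = (-64 - ⅓)*(-20) = -193/3*(-20) = 3860/3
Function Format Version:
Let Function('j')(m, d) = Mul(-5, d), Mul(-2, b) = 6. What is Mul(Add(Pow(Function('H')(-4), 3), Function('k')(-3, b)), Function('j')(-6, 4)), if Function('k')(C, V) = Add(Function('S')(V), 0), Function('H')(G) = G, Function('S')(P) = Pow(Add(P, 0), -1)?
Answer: Rational(3860, 3) ≈ 1286.7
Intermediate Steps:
Function('S')(P) = Pow(P, -1)
b = -3 (b = Mul(Rational(-1, 2), 6) = -3)
Function('k')(C, V) = Pow(V, -1) (Function('k')(C, V) = Add(Pow(V, -1), 0) = Pow(V, -1))
Mul(Add(Pow(Function('H')(-4), 3), Function('k')(-3, b)), Function('j')(-6, 4)) = Mul(Add(Pow(-4, 3), Pow(-3, -1)), Mul(-5, 4)) = Mul(Add(-64, Rational(-1, 3)), -20) = Mul(Rational(-193, 3), -20) = Rational(3860, 3)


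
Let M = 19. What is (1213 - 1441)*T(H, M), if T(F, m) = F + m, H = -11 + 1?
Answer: -2052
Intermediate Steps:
H = -10
(1213 - 1441)*T(H, M) = (1213 - 1441)*(-10 + 19) = -228*9 = -2052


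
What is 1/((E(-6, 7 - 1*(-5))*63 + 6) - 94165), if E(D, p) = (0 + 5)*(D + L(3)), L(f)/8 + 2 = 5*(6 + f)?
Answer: 1/12311 ≈ 8.1228e-5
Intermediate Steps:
L(f) = 224 + 40*f (L(f) = -16 + 8*(5*(6 + f)) = -16 + 8*(30 + 5*f) = -16 + (240 + 40*f) = 224 + 40*f)
E(D, p) = 1720 + 5*D (E(D, p) = (0 + 5)*(D + (224 + 40*3)) = 5*(D + (224 + 120)) = 5*(D + 344) = 5*(344 + D) = 1720 + 5*D)
1/((E(-6, 7 - 1*(-5))*63 + 6) - 94165) = 1/(((1720 + 5*(-6))*63 + 6) - 94165) = 1/(((1720 - 30)*63 + 6) - 94165) = 1/((1690*63 + 6) - 94165) = 1/((106470 + 6) - 94165) = 1/(106476 - 94165) = 1/12311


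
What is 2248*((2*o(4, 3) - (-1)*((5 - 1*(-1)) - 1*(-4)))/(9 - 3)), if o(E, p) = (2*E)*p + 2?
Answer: 69688/3 ≈ 23229.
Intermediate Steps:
o(E, p) = 2 + 2*E*p (o(E, p) = 2*E*p + 2 = 2 + 2*E*p)
2248*((2*o(4, 3) - (-1)*((5 - 1*(-1)) - 1*(-4)))/(9 - 3)) = 2248*((2*(2 + 2*4*3) - (-1)*((5 - 1*(-1)) - 1*(-4)))/(9 - 3)) = 2248*((2*(2 + 24) - (-1)*((5 + 1) + 4))/6) = 2248*((2*26 - (-1)*(6 + 4))/6) = 2248*((52 - (-1)*10)/6) = 2248*((52 - 1*(-10))/6) = 2248*((52 + 10)/6) = 2248*((⅙)*62) = 2248*(31/3) = 69688/3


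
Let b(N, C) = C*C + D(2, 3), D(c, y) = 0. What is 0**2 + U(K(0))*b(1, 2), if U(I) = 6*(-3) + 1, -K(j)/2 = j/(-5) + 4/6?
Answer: -68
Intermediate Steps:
K(j) = -4/3 + 2*j/5 (K(j) = -2*(j/(-5) + 4/6) = -2*(j*(-1/5) + 4*(1/6)) = -2*(-j/5 + 2/3) = -2*(2/3 - j/5) = -4/3 + 2*j/5)
U(I) = -17 (U(I) = -18 + 1 = -17)
b(N, C) = C**2 (b(N, C) = C*C + 0 = C**2 + 0 = C**2)
0**2 + U(K(0))*b(1, 2) = 0**2 - 17*2**2 = 0 - 17*4 = 0 - 68 = -68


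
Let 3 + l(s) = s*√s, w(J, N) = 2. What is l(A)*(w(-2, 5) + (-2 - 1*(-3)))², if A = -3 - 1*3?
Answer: -27 - 54*I*√6 ≈ -27.0 - 132.27*I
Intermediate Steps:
A = -6 (A = -3 - 3 = -6)
l(s) = -3 + s^(3/2) (l(s) = -3 + s*√s = -3 + s^(3/2))
l(A)*(w(-2, 5) + (-2 - 1*(-3)))² = (-3 + (-6)^(3/2))*(2 + (-2 - 1*(-3)))² = (-3 - 6*I*√6)*(2 + (-2 + 3))² = (-3 - 6*I*√6)*(2 + 1)² = (-3 - 6*I*√6)*3² = (-3 - 6*I*√6)*9 = -27 - 54*I*√6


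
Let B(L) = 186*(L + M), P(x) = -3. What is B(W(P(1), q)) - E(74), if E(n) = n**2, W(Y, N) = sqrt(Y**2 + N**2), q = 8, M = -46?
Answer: -14032 + 186*sqrt(73) ≈ -12443.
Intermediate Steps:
W(Y, N) = sqrt(N**2 + Y**2)
B(L) = -8556 + 186*L (B(L) = 186*(L - 46) = 186*(-46 + L) = -8556 + 186*L)
B(W(P(1), q)) - E(74) = (-8556 + 186*sqrt(8**2 + (-3)**2)) - 1*74**2 = (-8556 + 186*sqrt(64 + 9)) - 1*5476 = (-8556 + 186*sqrt(73)) - 5476 = -14032 + 186*sqrt(73)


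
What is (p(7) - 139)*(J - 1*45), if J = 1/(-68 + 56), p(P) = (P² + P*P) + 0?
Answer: 22181/12 ≈ 1848.4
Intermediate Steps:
p(P) = 2*P² (p(P) = (P² + P²) + 0 = 2*P² + 0 = 2*P²)
J = -1/12 (J = 1/(-12) = -1/12 ≈ -0.083333)
(p(7) - 139)*(J - 1*45) = (2*7² - 139)*(-1/12 - 1*45) = (2*49 - 139)*(-1/12 - 45) = (98 - 139)*(-541/12) = -41*(-541/12) = 22181/12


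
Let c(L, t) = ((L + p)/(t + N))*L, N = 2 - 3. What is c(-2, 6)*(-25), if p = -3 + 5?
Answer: 0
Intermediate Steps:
p = 2
N = -1
c(L, t) = L*(2 + L)/(-1 + t) (c(L, t) = ((L + 2)/(t - 1))*L = ((2 + L)/(-1 + t))*L = L*(2 + L)/(-1 + t))
c(-2, 6)*(-25) = -2*(2 - 2)/(-1 + 6)*(-25) = -2*0/5*(-25) = -2*1/5*0*(-25) = 0*(-25) = 0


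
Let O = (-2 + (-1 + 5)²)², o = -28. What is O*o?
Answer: -5488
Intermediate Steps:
O = 196 (O = (-2 + 4²)² = (-2 + 16)² = 14² = 196)
O*o = 196*(-28) = -5488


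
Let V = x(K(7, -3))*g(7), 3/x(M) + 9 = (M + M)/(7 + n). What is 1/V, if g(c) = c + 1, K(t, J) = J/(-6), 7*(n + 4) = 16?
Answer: -163/444 ≈ -0.36712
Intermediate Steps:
n = -12/7 (n = -4 + (⅐)*16 = -4 + 16/7 = -12/7 ≈ -1.7143)
K(t, J) = -J/6 (K(t, J) = J*(-⅙) = -J/6)
g(c) = 1 + c
x(M) = 3/(-9 + 14*M/37) (x(M) = 3/(-9 + (M + M)/(7 - 12/7)) = 3/(-9 + (2*M)/(37/7)) = 3/(-9 + (2*M)*(7/37)) = 3/(-9 + 14*M/37))
V = -444/163 (V = (111/(-333 + 14*(-⅙*(-3))))*(1 + 7) = (111/(-333 + 14*(½)))*8 = (111/(-333 + 7))*8 = (111/(-326))*8 = (111*(-1/326))*8 = -111/326*8 = -444/163 ≈ -2.7239)
1/V = 1/(-444/163) = -163/444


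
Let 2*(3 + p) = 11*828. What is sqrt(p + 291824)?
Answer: 5*sqrt(11855) ≈ 544.40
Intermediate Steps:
p = 4551 (p = -3 + (11*828)/2 = -3 + (1/2)*9108 = -3 + 4554 = 4551)
sqrt(p + 291824) = sqrt(4551 + 291824) = sqrt(296375) = 5*sqrt(11855)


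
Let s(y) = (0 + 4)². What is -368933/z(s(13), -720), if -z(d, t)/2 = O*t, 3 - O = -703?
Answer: -368933/1016640 ≈ -0.36289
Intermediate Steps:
O = 706 (O = 3 - 1*(-703) = 3 + 703 = 706)
s(y) = 16 (s(y) = 4² = 16)
z(d, t) = -1412*t
-368933/z(s(13), -720) = -368933/((-1412*(-720))) = -368933/1016640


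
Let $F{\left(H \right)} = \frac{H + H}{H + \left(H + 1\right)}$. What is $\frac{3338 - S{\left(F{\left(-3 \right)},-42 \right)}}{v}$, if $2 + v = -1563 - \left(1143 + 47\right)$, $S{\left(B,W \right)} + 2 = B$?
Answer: $- \frac{16694}{13775} \approx -1.2119$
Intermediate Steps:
$F{\left(H \right)} = \frac{2 H}{1 + 2 H}$ ($F{\left(H \right)} = \frac{2 H}{H + \left(1 + H\right)} = \frac{2 H}{1 + 2 H}$)
$S{\left(B,W \right)} = -2 + B$
$v = -2755$ ($v = -2 - 2753 = -2755$)
$\frac{3338 - S{\left(F{\left(-3 \right)},-42 \right)}}{v} = \frac{3338 - \left(-2 + 2 \left(-3\right) \frac{1}{1 + 2 \left(-3\right)}\right)}{-2755} = \left(3338 - \left(-2 + 2 \left(-3\right) \frac{1}{1 - 6}\right)\right) \left(- \frac{1}{2755}\right) = \left(3338 - \left(-2 + 2 \left(-3\right) \frac{1}{-5}\right)\right) \left(- \frac{1}{2755}\right) = \left(3338 - \left(-2 + 2 \left(-3\right) \left(- \frac{1}{5}\right)\right)\right) \left(- \frac{1}{2755}\right) = \left(3338 - \left(-2 + \frac{6}{5}\right)\right) \left(- \frac{1}{2755}\right) = \left(3338 - - \frac{4}{5}\right) \left(- \frac{1}{2755}\right) = \left(3338 + \frac{4}{5}\right) \left(- \frac{1}{2755}\right) = \frac{16694}{5} \left(- \frac{1}{2755}\right) = - \frac{16694}{13775}$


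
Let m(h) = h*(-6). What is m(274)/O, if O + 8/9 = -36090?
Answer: 7398/162409 ≈ 0.045552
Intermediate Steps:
m(h) = -6*h
O = -324818/9 (O = -8/9 - 36090 = -324818/9 ≈ -36091.)
m(274)/O = (-6*274)/(-324818/9) = -1644*(-9/324818) = 7398/162409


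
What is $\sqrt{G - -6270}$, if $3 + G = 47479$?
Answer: $\sqrt{53746} \approx 231.83$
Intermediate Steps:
$G = 47476$ ($G = -3 + 47479 = 47476$)
$\sqrt{G - -6270} = \sqrt{47476 - -6270} = \sqrt{47476 + 6270} = \sqrt{53746}$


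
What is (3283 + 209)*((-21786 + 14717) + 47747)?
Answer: 142047576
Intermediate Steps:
(3283 + 209)*((-21786 + 14717) + 47747) = 3492*(-7069 + 47747) = 3492*40678 = 142047576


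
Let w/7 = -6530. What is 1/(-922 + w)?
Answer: -1/46632 ≈ -2.1444e-5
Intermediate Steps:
w = -45710 (w = 7*(-6530) = -45710)
1/(-922 + w) = 1/(-922 - 45710) = 1/(-46632) = -1/46632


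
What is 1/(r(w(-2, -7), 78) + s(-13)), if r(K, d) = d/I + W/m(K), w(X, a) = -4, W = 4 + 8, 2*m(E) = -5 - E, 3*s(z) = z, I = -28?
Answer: -42/1307 ≈ -0.032135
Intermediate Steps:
s(z) = z/3
m(E) = -5/2 - E/2 (m(E) = (-5 - E)/2 = -5/2 - E/2)
W = 12
r(K, d) = 12/(-5/2 - K/2) - d/28 (r(K, d) = d/(-28) + 12/(-5/2 - K/2) = d*(-1/28) + 12/(-5/2 - K/2) = -d/28 + 12/(-5/2 - K/2) = 12/(-5/2 - K/2) - d/28)
1/(r(w(-2, -7), 78) + s(-13)) = 1/((-672 - 1*78*(5 - 4))/(28*(5 - 4)) + (⅓)*(-13)) = 1/((1/28)*(-672 - 1*78*1)/1 - 13/3) = 1/((1/28)*1*(-672 - 78) - 13/3) = 1/((1/28)*1*(-750) - 13/3) = 1/(-375/14 - 13/3) = 1/(-1307/42) = -42/1307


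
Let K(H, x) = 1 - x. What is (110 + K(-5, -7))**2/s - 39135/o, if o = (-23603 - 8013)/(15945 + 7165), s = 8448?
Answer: 3730905583/130416 ≈ 28608.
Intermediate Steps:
o = -15808/11555 (o = -31616/23110 = -31616*1/23110 = -15808/11555 ≈ -1.3681)
(110 + K(-5, -7))**2/s - 39135/o = (110 + (1 - 1*(-7)))**2/8448 - 39135/(-15808/11555) = (110 + (1 + 7))**2*(1/8448) - 39135*(-11555/15808) = (110 + 8)**2*(1/8448) + 452204925/15808 = 118**2*(1/8448) + 452204925/15808 = 13924*(1/8448) + 452204925/15808 = 3481/2112 + 452204925/15808 = 3730905583/130416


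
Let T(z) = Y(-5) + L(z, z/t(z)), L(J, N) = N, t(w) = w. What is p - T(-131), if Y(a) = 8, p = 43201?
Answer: 43192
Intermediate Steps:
T(z) = 9 (T(z) = 8 + z/z = 8 + 1 = 9)
p - T(-131) = 43201 - 1*9 = 43201 - 9 = 43192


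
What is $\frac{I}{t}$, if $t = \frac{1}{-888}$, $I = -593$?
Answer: $526584$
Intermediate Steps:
$t = - \frac{1}{888} \approx -0.0011261$
$\frac{I}{t} = - \frac{593}{- \frac{1}{888}} = \left(-593\right) \left(-888\right) = 526584$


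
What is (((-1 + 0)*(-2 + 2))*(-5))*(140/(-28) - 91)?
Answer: 0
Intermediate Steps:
(((-1 + 0)*(-2 + 2))*(-5))*(140/(-28) - 91) = (-1*0*(-5))*(140*(-1/28) - 91) = (0*(-5))*(-5 - 91) = 0*(-96) = 0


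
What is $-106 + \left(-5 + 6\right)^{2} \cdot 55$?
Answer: $-51$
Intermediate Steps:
$-106 + \left(-5 + 6\right)^{2} \cdot 55 = -106 + 1^{2} \cdot 55 = -106 + 1 \cdot 55 = -106 + 55 = -51$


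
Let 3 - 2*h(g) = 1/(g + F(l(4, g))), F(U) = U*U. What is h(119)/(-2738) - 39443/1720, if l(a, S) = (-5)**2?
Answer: -20087537389/875940960 ≈ -22.933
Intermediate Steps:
l(a, S) = 25
F(U) = U**2
h(g) = 3/2 - 1/(2*(625 + g)) (h(g) = 3/2 - 1/(2*(g + 25**2)) = 3/2 - 1/(2*(g + 625)) = 3/2 - 1/(2*(625 + g)))
h(119)/(-2738) - 39443/1720 = ((1874 + 3*119)/(2*(625 + 119)))/(-2738) - 39443/1720 = ((1/2)*(1874 + 357)/744)*(-1/2738) - 39443*1/1720 = ((1/2)*(1/744)*2231)*(-1/2738) - 39443/1720 = (2231/1488)*(-1/2738) - 39443/1720 = -2231/4074144 - 39443/1720 = -20087537389/875940960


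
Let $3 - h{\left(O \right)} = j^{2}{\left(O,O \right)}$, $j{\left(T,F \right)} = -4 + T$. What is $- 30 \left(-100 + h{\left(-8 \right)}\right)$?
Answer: $7230$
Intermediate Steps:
$h{\left(O \right)} = 3 - \left(-4 + O\right)^{2}$
$- 30 \left(-100 + h{\left(-8 \right)}\right) = - 30 \left(-100 + \left(3 - \left(-4 - 8\right)^{2}\right)\right) = - 30 \left(-100 + \left(3 - \left(-12\right)^{2}\right)\right) = - 30 \left(-100 + \left(3 - 144\right)\right) = - 30 \left(-100 - 141\right) = \left(-30\right) \left(-241\right) = 7230$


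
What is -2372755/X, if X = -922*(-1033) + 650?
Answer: -2372755/953076 ≈ -2.4896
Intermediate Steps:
X = 953076 (X = 952426 + 650 = 953076)
-2372755/X = -2372755/953076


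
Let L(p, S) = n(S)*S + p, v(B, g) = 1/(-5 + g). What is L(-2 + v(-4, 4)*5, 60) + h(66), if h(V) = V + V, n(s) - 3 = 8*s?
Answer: 29105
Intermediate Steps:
n(s) = 3 + 8*s
h(V) = 2*V
L(p, S) = p + S*(3 + 8*S) (L(p, S) = (3 + 8*S)*S + p = S*(3 + 8*S) + p = p + S*(3 + 8*S))
L(-2 + v(-4, 4)*5, 60) + h(66) = ((-2 + 5/(-5 + 4)) + 60*(3 + 8*60)) + 2*66 = ((-2 + 5/(-1)) + 60*(3 + 480)) + 132 = ((-2 - 1*5) + 60*483) + 132 = ((-2 - 5) + 28980) + 132 = (-7 + 28980) + 132 = 28973 + 132 = 29105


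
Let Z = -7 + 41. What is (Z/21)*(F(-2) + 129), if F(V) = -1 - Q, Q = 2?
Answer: 204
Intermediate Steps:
Z = 34
F(V) = -3 (F(V) = -1 - 1*2 = -1 - 2 = -3)
(Z/21)*(F(-2) + 129) = (34/21)*(-3 + 129) = (34*(1/21))*126 = (34/21)*126 = 204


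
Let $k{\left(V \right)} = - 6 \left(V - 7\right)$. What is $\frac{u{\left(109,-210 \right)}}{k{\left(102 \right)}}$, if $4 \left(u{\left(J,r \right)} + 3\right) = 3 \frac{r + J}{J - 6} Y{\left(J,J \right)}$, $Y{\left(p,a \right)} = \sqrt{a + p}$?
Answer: $\frac{1}{190} + \frac{101 \sqrt{218}}{78280} \approx 0.024313$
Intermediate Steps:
$k{\left(V \right)} = 42 - 6 V$ ($k{\left(V \right)} = - 6 \left(-7 + V\right) = 42 - 6 V$)
$u{\left(J,r \right)} = -3 + \frac{3 \sqrt{2} \sqrt{J} \left(J + r\right)}{4 \left(-6 + J\right)}$ ($u{\left(J,r \right)} = -3 + \frac{3 \frac{r + J}{J - 6} \sqrt{J + J}}{4} = -3 + \frac{3 \frac{J + r}{-6 + J} \sqrt{2 J}}{4} = -3 + \frac{3 \frac{J + r}{-6 + J} \sqrt{2} \sqrt{J}}{4} = -3 + \frac{\frac{3 \left(J + r\right)}{-6 + J} \sqrt{2} \sqrt{J}}{4} = -3 + \frac{3 \sqrt{2} \sqrt{J} \frac{1}{-6 + J} \left(J + r\right)}{4} = -3 + \frac{3 \sqrt{2} \sqrt{J} \left(J + r\right)}{4 \left(-6 + J\right)}$)
$\frac{u{\left(109,-210 \right)}}{k{\left(102 \right)}} = \frac{\frac{3}{4} \frac{1}{-6 + 109} \left(24 - 436 + \sqrt{2} \cdot 109^{\frac{3}{2}} - 210 \sqrt{2} \sqrt{109}\right)}{42 - 612} = \frac{\frac{3}{4} \cdot \frac{1}{103} \left(24 - 436 + \sqrt{2} \cdot 109 \sqrt{109} - 210 \sqrt{218}\right)}{42 - 612} = \frac{\frac{3}{4} \cdot \frac{1}{103} \left(24 - 436 + 109 \sqrt{218} - 210 \sqrt{218}\right)}{-570} = \frac{3}{4} \cdot \frac{1}{103} \left(-412 - 101 \sqrt{218}\right) \left(- \frac{1}{570}\right) = \left(-3 - \frac{303 \sqrt{218}}{412}\right) \left(- \frac{1}{570}\right) = \frac{1}{190} + \frac{101 \sqrt{218}}{78280}$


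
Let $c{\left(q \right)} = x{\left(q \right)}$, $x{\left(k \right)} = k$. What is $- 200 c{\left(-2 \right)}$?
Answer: $400$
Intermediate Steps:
$c{\left(q \right)} = q$
$- 200 c{\left(-2 \right)} = \left(-200\right) \left(-2\right) = 400$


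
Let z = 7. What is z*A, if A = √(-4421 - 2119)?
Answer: 14*I*√1635 ≈ 566.09*I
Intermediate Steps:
A = 2*I*√1635 (A = √(-6540) = 2*I*√1635 ≈ 80.87*I)
z*A = 7*(2*I*√1635) = 14*I*√1635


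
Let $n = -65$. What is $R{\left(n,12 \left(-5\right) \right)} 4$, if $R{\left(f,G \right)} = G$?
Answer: $-240$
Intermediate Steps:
$R{\left(n,12 \left(-5\right) \right)} 4 = 12 \left(-5\right) 4 = \left(-60\right) 4 = -240$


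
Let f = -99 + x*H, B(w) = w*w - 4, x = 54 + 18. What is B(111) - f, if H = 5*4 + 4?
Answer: 10688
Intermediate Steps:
x = 72
H = 24 (H = 20 + 4 = 24)
B(w) = -4 + w² (B(w) = w² - 4 = -4 + w²)
f = 1629 (f = -99 + 72*24 = -99 + 1728 = 1629)
B(111) - f = (-4 + 111²) - 1*1629 = (-4 + 12321) - 1629 = 12317 - 1629 = 10688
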